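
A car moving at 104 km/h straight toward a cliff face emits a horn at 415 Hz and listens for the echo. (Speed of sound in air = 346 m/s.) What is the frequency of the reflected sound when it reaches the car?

491 Hz

104 km/h = 28.89 m/s.
The cliff face receives the sound from a moving source: f₁ = f₀ · v/(v − v_e) = 415 × 346/317.11 ≈ 453 Hz.
On the return leg the car is a moving observer: f₂ = f₁ · (v + v_e)/v = 453 × 374.89/346 ≈ 491 Hz.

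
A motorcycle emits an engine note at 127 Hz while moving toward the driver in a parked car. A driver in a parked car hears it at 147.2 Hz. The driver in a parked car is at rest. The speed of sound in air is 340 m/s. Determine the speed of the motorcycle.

f' = f · v/(v − v_s) ⇒ v_s = v · |1 − f/f'|.
v_s = 340 × |1 − 127/147.2| = 340 × 0.1372 ≈ 47 m/s.

47 m/s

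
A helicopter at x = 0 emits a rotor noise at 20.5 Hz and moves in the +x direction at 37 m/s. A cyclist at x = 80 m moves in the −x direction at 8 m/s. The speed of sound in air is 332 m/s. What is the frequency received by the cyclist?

The observer lies on the +x side, so the source is heading toward the observer and the observer is heading toward the source.
With source approaching and observer approaching, f' = f · (v + v_o)/(v − v_s).
f' = 20.5 × (332 + 8)/(332 − 37) = 20.5 × 340/295 ≈ 23.6 Hz.

23.6 Hz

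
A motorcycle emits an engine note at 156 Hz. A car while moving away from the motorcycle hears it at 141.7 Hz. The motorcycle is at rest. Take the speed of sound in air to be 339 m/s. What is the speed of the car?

f' = f · (v − v_o)/v ⇒ v_o = v · |f'/f − 1|.
v_o = 339 × |141.7/156 − 1| = 339 × 0.09167 ≈ 31 m/s.

31 m/s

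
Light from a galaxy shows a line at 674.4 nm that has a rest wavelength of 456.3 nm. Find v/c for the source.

0.372c

λ'/λ₀ = 1.4780 > 1 (redshift), so the source is receding.
λ'/λ₀ = √((1 + β)/(1 − β)) for a receding source ⇒ β = (r² − 1)/(r² + 1) with r = λ'/λ₀.
β = (2.1844 − 1)/(2.1844 + 1) ≈ 0.372.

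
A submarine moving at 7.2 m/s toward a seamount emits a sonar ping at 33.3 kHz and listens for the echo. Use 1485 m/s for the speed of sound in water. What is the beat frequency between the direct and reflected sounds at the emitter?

324 Hz

The seamount receives the sound from a moving source: f₁ = f₀ · v/(v − v_e) = 33.3 × 1485/1477.8 ≈ 33.462 kHz.
On the return leg the submarine is a moving observer: f₂ = f₁ · (v + v_e)/v = 33.462 × 1492.2/1485 ≈ 33.624 kHz.
Equivalently f₂ = f₀ · (v + v_e)/(v − v_e).
Beat against the emitted tone (with f₀ = 33300 Hz): |f₂ − f₀| = 2v_e·f₀/(v − v_e) = 2 × 7.2 × 33300/1477.8 ≈ 324 Hz.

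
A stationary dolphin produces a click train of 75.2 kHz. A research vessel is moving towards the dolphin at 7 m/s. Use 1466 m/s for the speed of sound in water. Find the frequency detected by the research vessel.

Only the observer moves, toward the source, so f' = f · (v + v_o)/v.
f' = 75.2 × (1466 + 7)/1466 = 75.2 × 1473/1466 ≈ 75.6 kHz.

75.6 kHz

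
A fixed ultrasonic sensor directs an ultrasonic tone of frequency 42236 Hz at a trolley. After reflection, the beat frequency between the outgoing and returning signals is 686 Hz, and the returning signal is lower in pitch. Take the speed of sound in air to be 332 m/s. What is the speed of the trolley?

2.72 m/s

Double Doppler shift off a moving reflector: f₂ = f₀ · (v + u)/(v − u) (u > 0 toward emitter).
Returning signal is lower, so f₂ = f₀ − Δf = 42236 − 686 = 41550 Hz.
Rearranging, u = v · (f₂ − f₀)/(f₂ + f₀) = 332 × -686/83786 ≈ -2.72 m/s.
So the trolley is moving at 2.72 m/s away from the emitter.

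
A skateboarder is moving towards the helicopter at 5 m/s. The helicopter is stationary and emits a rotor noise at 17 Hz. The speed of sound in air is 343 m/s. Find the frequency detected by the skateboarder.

17.2 Hz

Only the observer moves, toward the source, so f' = f · (v + v_o)/v.
f' = 17 × (343 + 5)/343 = 17 × 348/343 ≈ 17.2 Hz.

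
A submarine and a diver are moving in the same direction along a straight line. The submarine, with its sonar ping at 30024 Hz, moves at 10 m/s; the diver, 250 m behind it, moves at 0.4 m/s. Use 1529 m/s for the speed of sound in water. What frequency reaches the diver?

29837 Hz

The diver is behind, so the submarine is moving away from it while the diver is moving toward the submarine.
General Doppler shift: f' = f · (v + v_o)/(v + v_s).
f' = 30024 × (1529 + 0.4)/(1529 + 10) = 30024 × 1529.4/1539 ≈ 29837 Hz.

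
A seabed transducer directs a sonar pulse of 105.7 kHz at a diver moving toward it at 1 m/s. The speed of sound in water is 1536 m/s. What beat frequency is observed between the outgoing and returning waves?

138 Hz

At the diver (a moving observer), f₁ = f₀ · (v + u)/v = 105.7 × 1537/1536 ≈ 105.7688 kHz.
On reflection it acts as a source moving toward the stationary detector: f₂ = f₁ · v/(v − u) = 105.7688 × 1536/1535 ≈ 105.8377 kHz.
Beat frequency (with f₀ = 105700 Hz): |f₂ − f₀| = 2u·f₀/(v − u) = 2 × 1 × 105700/1535 ≈ 138 Hz.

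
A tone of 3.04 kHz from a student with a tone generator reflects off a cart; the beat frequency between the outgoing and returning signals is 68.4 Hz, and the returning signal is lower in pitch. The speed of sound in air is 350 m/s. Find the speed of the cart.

Double Doppler shift off a moving reflector: f₂ = f₀ · (v + u)/(v − u) (u > 0 toward emitter).
Returning signal is lower, so f₂ = f₀ − Δf = 3040 − 68.4 = 2971.6 Hz.
Rearranging, u = v · (f₂ − f₀)/(f₂ + f₀) = 350 × -68.4/6011.6 ≈ -4.0 m/s.
So the cart is moving at 4.0 m/s away from the emitter.

4.0 m/s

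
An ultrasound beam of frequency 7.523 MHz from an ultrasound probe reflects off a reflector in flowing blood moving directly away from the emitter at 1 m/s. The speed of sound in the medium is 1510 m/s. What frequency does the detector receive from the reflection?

7.513 MHz

The reflector in flowing blood first receives the wave as a moving observer: f₁ = f₀ · (v − u)/v = 7.523 × (1510 − 1)/1510 ≈ 7.518 MHz.
The reflection then acts as a moving source: f₂ = f₁ · v/(v + u) ≈ 7.513 MHz.
Equivalently f₂ = f₀ · (v − u)/(v + u).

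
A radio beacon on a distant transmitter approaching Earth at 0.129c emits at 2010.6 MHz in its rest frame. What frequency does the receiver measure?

Relativistic Doppler for frequency: f' = f₀ · √((1 + β)/(1 − β)).
f' = 2010.6 × √(1.1290/0.8710) = 2010.6 × 1.13851 ≈ 2289.1 MHz.

2289.1 MHz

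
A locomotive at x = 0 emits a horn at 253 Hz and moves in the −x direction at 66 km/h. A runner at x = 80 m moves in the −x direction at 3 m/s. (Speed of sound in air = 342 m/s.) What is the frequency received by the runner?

66 km/h = 18.33 m/s.
The observer lies on the +x side, so the source is heading away from the observer and the observer is heading toward the source.
With source receding and observer approaching, f' = f · (v + v_o)/(v + v_s).
f' = 253 × (342 + 3)/(342 + 18.33) = 253 × 345/360.33 ≈ 242 Hz.

242 Hz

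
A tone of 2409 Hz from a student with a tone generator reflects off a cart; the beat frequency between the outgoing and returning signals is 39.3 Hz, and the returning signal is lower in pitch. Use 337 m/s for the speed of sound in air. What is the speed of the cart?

2.77 m/s

Double Doppler shift off a moving reflector: f₂ = f₀ · (v + u)/(v − u) (u > 0 toward emitter).
Returning signal is lower, so f₂ = f₀ − Δf = 2409 − 39.3 = 2369.7 Hz.
Rearranging, u = v · (f₂ − f₀)/(f₂ + f₀) = 337 × -39.3/4778.7 ≈ -2.77 m/s.
So the cart is moving at 2.77 m/s away from the emitter.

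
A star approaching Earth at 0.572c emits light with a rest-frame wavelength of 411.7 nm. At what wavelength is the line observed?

214.8 nm

Relativistic Doppler for wavelength: λ' = λ₀ · √((1 − β)/(1 + β)).
λ' = 411.7 × √(0.4280/1.5720) = 411.7 × 0.52179 ≈ 214.8 nm.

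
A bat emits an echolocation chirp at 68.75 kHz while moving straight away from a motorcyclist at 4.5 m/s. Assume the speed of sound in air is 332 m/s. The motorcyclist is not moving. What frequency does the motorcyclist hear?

67.8 kHz

Only the source moves, away from the listener, so f' = f · v/(v + v_s).
f' = 68.75 × 332/(332 + 4.5) = 68.75 × 332/336.5 ≈ 67.8 kHz.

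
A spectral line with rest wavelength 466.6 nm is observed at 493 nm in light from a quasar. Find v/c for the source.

λ'/λ₀ = 1.0566 > 1 (redshift), so the source is receding.
λ'/λ₀ = √((1 + β)/(1 − β)) for a receding source ⇒ β = (r² − 1)/(r² + 1) with r = λ'/λ₀.
β = (1.1164 − 1)/(1.1164 + 1) ≈ 0.055.

0.055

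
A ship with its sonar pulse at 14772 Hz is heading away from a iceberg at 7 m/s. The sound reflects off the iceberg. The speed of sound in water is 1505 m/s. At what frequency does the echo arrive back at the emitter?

14635 Hz

The iceberg receives the sound from a moving source: f₁ = f₀ · v/(v + v_e) = 14772 × 1505/1512 ≈ 14704 Hz.
On the return leg the ship is a moving observer: f₂ = f₁ · (v − v_e)/v = 14704 × 1498/1505 ≈ 14635 Hz.
Equivalently f₂ = f₀ · (v − v_e)/(v + v_e).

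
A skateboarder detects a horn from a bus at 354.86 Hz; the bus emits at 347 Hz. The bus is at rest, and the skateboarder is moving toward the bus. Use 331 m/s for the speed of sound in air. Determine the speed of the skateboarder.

f' = f · (v + v_o)/v ⇒ v_o = v · |f'/f − 1|.
v_o = 331 × |354.86/347 − 1| = 331 × 0.02265 ≈ 7.5 m/s.

7.5 m/s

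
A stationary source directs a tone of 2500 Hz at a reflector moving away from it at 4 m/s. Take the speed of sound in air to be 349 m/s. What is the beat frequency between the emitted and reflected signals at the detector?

The reflector first receives the wave as a moving observer: f₁ = f₀ · (v − u)/v = 2500 × (349 − 4)/349 ≈ 2471.3 Hz.
On reflection it acts as a source moving away from the stationary detector: f₂ = f₁ · v/(v + u) = 2471.3 × 349/353 ≈ 2443.3 Hz.
Equivalently f₂ = f₀ · (v − u)/(v + u).
Beat frequency: |f₂ − f₀| = 2u·f₀/(v + u) = 2 × 4 × 2500/353 ≈ 56.7 Hz.

56.7 Hz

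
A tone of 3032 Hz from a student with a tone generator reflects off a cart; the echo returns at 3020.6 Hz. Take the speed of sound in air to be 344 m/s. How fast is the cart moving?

Double Doppler shift off a moving reflector: f₂ = f₀ · (v + u)/(v − u) (u > 0 toward emitter).
Rearranging, u = v · (f₂ − f₀)/(f₂ + f₀) = 344 × -11.4/6052.6 ≈ -0.65 m/s.
So the cart is moving at 0.65 m/s away from the emitter.

0.65 m/s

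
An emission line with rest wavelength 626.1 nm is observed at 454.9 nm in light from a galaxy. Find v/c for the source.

0.309

λ'/λ₀ = 0.7266 < 1 (blueshift), so the source is approaching.
λ'/λ₀ = √((1 − β)/(1 + β)) for an approaching source ⇒ β = (1 − r²)/(1 + r²) with r = λ'/λ₀.
β = (1 − 0.5279)/(1 + 0.5279) ≈ 0.309.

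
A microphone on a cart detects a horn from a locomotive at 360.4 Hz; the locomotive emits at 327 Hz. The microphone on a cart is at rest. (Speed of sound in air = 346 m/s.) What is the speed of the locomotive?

32 m/s

f' > f, so the locomotive is approaching.
f' = f · v/(v − v_s) ⇒ v_s = v · |1 − f/f'|.
v_s = 346 × |1 − 327/360.4| = 346 × 0.09267 ≈ 32 m/s.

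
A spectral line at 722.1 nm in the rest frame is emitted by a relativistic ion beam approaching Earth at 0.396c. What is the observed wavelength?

Relativistic Doppler for wavelength: λ' = λ₀ · √((1 − β)/(1 + β)).
λ' = 722.1 × √(0.6040/1.3960) = 722.1 × 0.65777 ≈ 475.0 nm.

475.0 nm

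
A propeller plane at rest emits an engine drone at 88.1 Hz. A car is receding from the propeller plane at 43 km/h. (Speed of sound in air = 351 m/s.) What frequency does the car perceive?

85 Hz

43 km/h = 11.94 m/s.
Moving observer, stationary source: f' = f · (v − v_o)/v.
f' = 88.1 × (351 − 11.94)/351 = 88.1 × 339.06/351 ≈ 85 Hz.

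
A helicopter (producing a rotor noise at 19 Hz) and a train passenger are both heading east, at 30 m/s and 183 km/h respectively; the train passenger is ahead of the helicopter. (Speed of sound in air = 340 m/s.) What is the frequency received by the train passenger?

17.7 Hz

183 km/h = 50.83 m/s.
The train passenger is ahead, so the helicopter is moving toward it while the train passenger is moving away from the helicopter.
General Doppler shift: f' = f · (v − v_o)/(v − v_s).
f' = 19 × (340 − 50.83)/(340 − 30) = 19 × 289.17/310 ≈ 17.7 Hz.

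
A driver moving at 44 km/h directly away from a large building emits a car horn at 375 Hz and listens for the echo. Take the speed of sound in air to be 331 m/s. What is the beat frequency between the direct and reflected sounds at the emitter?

26.7 Hz

44 km/h = 12.22 m/s.
The large building receives the sound from a moving source: f₁ = f₀ · v/(v + v_e) = 375 × 331/343.22 ≈ 361.6 Hz.
On the return leg the driver is a moving observer: f₂ = f₁ · (v − v_e)/v = 361.6 × 318.78/331 ≈ 348.3 Hz.
Beat against the emitted tone: |f₂ − f₀| = 2v_e·f₀/(v + v_e) = 2 × 12.22 × 375/343.22 ≈ 26.7 Hz.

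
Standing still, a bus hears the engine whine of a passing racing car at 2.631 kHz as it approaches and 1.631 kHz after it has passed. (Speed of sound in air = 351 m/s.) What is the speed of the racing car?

f₁/f₂ = (v + v_s)/(v − v_s), so v_s = v · (f₁ − f₂)/(f₁ + f₂).
v_s = 351 × (2.631 − 1.631)/(2.631 + 1.631) = 351 × 1.000/4.262 ≈ 82 m/s.

82 m/s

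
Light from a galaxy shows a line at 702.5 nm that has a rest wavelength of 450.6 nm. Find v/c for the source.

0.417c

λ'/λ₀ = 1.5590 > 1 (redshift), so the source is receding.
λ'/λ₀ = √((1 + β)/(1 − β)) for a receding source ⇒ β = (r² − 1)/(r² + 1) with r = λ'/λ₀.
β = (2.4306 − 1)/(2.4306 + 1) ≈ 0.417.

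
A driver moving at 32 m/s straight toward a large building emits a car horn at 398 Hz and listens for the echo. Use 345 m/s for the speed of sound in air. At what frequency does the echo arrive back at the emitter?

479 Hz

The large building receives the sound from a moving source: f₁ = f₀ · v/(v − v_e) = 398 × 345/313 ≈ 439 Hz.
On the return leg the driver is a moving observer: f₂ = f₁ · (v + v_e)/v = 439 × 377/345 ≈ 479 Hz.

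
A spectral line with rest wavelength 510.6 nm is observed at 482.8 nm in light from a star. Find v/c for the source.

λ'/λ₀ = 0.9456 < 1 (blueshift), so the source is approaching.
λ'/λ₀ = √((1 − β)/(1 + β)) for an approaching source ⇒ β = (1 − r²)/(1 + r²) with r = λ'/λ₀.
β = (1 − 0.8941)/(1 + 0.8941) ≈ 0.056.

0.056c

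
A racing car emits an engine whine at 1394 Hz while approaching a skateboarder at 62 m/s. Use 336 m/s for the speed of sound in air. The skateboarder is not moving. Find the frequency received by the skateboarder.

Moving source, stationary observer: f' = f · v/(v − v_s) since the source is approaching.
f' = 1394 × 336/(336 − 62) = 1394 × 336/274 ≈ 1709 Hz.

1709 Hz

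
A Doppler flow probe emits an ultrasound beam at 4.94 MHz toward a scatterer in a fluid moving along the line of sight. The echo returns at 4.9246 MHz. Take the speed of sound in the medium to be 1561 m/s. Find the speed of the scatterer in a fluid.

Double Doppler shift off a moving reflector: f₂ = f₀ · (v + u)/(v − u) (u > 0 toward emitter).
Rearranging, u = v · (f₂ − f₀)/(f₂ + f₀) = 1561 × -0.0154/9.8646 ≈ -2.44 m/s.
So the scatterer in a fluid is moving at 2.44 m/s away from the emitter.

2.44 m/s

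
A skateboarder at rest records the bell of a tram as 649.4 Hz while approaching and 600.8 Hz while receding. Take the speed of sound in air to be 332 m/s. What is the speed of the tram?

12.9 m/s

f₁/f₂ = (v + v_s)/(v − v_s), so v_s = v · (f₁ − f₂)/(f₁ + f₂).
v_s = 332 × (649.4 − 600.8)/(649.4 + 600.8) = 332 × 48.6/1250.2 ≈ 12.9 m/s.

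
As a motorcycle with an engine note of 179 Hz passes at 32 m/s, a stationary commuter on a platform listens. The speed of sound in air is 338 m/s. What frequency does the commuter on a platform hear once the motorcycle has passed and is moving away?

164 Hz

Receding: f₂ = f · v/(v + v_s) = 179 × 338/370 ≈ 164 Hz.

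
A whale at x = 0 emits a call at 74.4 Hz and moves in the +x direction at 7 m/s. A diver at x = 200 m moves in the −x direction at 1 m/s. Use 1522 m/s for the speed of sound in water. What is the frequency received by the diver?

The observer lies on the +x side, so the source is heading toward the observer and the observer is heading toward the source.
General Doppler shift: f' = f · (v + v_o)/(v − v_s).
f' = 74.4 × (1522 + 1)/(1522 − 7) = 74.4 × 1523/1515 ≈ 75 Hz.

75 Hz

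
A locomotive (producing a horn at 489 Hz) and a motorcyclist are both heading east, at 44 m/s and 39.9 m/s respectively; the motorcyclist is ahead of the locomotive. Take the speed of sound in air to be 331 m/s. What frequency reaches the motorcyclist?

The motorcyclist is ahead, so the locomotive is moving toward it while the motorcyclist is moving away from the locomotive.
With source approaching and observer receding, f' = f · (v − v_o)/(v − v_s).
f' = 489 × (331 − 39.9)/(331 − 44) = 489 × 291.1/287 ≈ 496 Hz.

496 Hz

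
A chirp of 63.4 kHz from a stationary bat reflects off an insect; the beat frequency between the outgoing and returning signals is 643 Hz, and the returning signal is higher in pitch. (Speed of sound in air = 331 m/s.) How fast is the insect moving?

1.67 m/s

Double Doppler shift off a moving reflector: f₂ = f₀ · (v + u)/(v − u) (u > 0 toward emitter).
Returning signal is higher, so f₂ = f₀ + Δf = 63400 + 643 = 64043 Hz.
Rearranging, u = v · (f₂ − f₀)/(f₂ + f₀) = 331 × 643/127443 ≈ 1.67 m/s.
So the insect is moving at 1.67 m/s toward the emitter.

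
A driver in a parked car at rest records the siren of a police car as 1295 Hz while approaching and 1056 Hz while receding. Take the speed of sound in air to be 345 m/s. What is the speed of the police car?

35 m/s

f₁/f₂ = (v + v_s)/(v − v_s), so v_s = v · (f₁ − f₂)/(f₁ + f₂).
v_s = 345 × (1295 − 1056)/(1295 + 1056) = 345 × 239/2351 ≈ 35 m/s.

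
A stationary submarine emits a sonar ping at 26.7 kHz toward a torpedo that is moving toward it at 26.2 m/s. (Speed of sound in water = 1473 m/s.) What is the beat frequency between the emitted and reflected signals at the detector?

967 Hz

At the torpedo (a moving observer), f₁ = f₀ · (v + u)/v = 26.7 × 1499.2/1473 ≈ 27.175 kHz.
On reflection it acts as a source moving toward the stationary detector: f₂ = f₁ · v/(v − u) = 27.175 × 1473/1446.8 ≈ 27.667 kHz.
Equivalently f₂ = f₀ · (v + u)/(v − u).
Beat frequency (with f₀ = 26700 Hz): |f₂ − f₀| = 2u·f₀/(v − u) = 2 × 26.2 × 26700/1446.8 ≈ 967 Hz.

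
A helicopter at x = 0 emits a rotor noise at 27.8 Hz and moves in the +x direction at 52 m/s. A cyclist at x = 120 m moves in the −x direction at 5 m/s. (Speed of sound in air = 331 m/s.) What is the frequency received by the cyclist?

33.5 Hz

The observer lies on the +x side, so the source is heading toward the observer and the observer is heading toward the source.
General Doppler shift: f' = f · (v + v_o)/(v − v_s).
f' = 27.8 × (331 + 5)/(331 − 52) = 27.8 × 336/279 ≈ 33.5 Hz.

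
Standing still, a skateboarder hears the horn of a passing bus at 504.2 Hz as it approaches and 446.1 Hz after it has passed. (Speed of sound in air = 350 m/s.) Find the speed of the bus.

21.4 m/s

f₁/f₂ = (v + v_s)/(v − v_s), so v_s = v · (f₁ − f₂)/(f₁ + f₂).
v_s = 350 × (504.2 − 446.1)/(504.2 + 446.1) = 350 × 58.1/950.3 ≈ 21.4 m/s.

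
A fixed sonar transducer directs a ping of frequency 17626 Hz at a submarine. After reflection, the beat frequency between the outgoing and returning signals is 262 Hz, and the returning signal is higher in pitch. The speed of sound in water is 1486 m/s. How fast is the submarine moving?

11.0 m/s

Double Doppler shift off a moving reflector: f₂ = f₀ · (v + u)/(v − u) (u > 0 toward emitter).
Returning signal is higher, so f₂ = f₀ + Δf = 17626 + 262 = 17888 Hz.
Rearranging, u = v · (f₂ − f₀)/(f₂ + f₀) = 1486 × 262/35514 ≈ 11.0 m/s.
So the submarine is moving at 11.0 m/s toward the emitter.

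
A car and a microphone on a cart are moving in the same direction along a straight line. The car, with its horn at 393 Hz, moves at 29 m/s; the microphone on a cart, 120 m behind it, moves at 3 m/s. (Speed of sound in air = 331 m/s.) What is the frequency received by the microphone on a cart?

365 Hz

The microphone on a cart is behind, so the car is moving away from it while the microphone on a cart is moving toward the car.
General Doppler shift: f' = f · (v + v_o)/(v + v_s).
f' = 393 × (331 + 3)/(331 + 29) = 393 × 334/360 ≈ 365 Hz.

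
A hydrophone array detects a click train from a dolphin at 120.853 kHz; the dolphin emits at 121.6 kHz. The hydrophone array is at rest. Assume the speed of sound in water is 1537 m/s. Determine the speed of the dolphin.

f' < f, so the dolphin is receding.
f' = f · v/(v + v_s) ⇒ v_s = v · |1 − f/f'|.
v_s = 1537 × |1 − 121.6/120.853| = 1537 × 0.006181 ≈ 9.5 m/s.

9.5 m/s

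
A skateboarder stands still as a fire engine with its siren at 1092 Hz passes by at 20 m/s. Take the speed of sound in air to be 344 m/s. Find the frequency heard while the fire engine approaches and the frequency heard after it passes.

Approaching: f₁ = f · v/(v − v_s) = 1092 × 344/324 ≈ 1159 Hz.
Receding: f₂ = f · v/(v + v_s) = 1092 × 344/364 ≈ 1032 Hz.

1159 Hz approaching; 1032 Hz receding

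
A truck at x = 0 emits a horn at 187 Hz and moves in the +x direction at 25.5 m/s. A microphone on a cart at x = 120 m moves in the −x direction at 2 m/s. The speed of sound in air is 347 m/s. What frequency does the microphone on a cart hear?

The observer lies on the +x side, so the source is heading toward the observer and the observer is heading toward the source.
Both move, so f' = f · (v + v_o)/(v − v_s).
f' = 187 × (347 + 2)/(347 − 25.5) = 187 × 349/321.5 ≈ 203 Hz.

203 Hz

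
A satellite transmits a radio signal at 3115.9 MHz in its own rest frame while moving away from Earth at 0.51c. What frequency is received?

1775.0 MHz

Relativistic Doppler for frequency: f' = f₀ · √((1 − β)/(1 + β)).
f' = 3115.9 × √(0.4900/1.5100) = 3115.9 × 0.56965 ≈ 1775.0 MHz.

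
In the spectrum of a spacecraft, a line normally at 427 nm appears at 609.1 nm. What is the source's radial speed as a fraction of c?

0.341

λ'/λ₀ = 1.4265 > 1 (redshift), so the source is receding.
λ'/λ₀ = √((1 + β)/(1 − β)) for a receding source ⇒ β = (r² − 1)/(r² + 1) with r = λ'/λ₀.
β = (2.0348 − 1)/(2.0348 + 1) ≈ 0.341.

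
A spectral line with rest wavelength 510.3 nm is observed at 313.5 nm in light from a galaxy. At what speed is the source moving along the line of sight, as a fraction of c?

0.452

λ'/λ₀ = 0.6143 < 1 (blueshift), so the source is approaching.
λ'/λ₀ = √((1 − β)/(1 + β)) for an approaching source ⇒ β = (1 − r²)/(1 + r²) with r = λ'/λ₀.
β = (1 − 0.3774)/(1 + 0.3774) ≈ 0.452.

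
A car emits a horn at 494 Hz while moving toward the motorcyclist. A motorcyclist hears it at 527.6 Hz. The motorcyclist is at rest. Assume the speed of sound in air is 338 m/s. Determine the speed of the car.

21.5 m/s

f' = f · v/(v − v_s) ⇒ v_s = v · |1 − f/f'|.
v_s = 338 × |1 − 494/527.6| = 338 × 0.06368 ≈ 21.5 m/s.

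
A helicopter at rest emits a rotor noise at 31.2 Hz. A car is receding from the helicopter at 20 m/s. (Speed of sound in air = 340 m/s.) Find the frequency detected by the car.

29.4 Hz

Only the observer moves, away from the source, so f' = f · (v − v_o)/v.
f' = 31.2 × (340 − 20)/340 = 31.2 × 320/340 ≈ 29.4 Hz.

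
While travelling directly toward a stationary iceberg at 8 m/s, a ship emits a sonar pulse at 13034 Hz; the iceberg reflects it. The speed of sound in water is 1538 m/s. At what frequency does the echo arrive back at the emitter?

13170 Hz

The iceberg receives the sound from a moving source: f₁ = f₀ · v/(v − v_e) = 13034 × 1538/1530 ≈ 13102 Hz.
On the return leg the ship is a moving observer: f₂ = f₁ · (v + v_e)/v = 13102 × 1546/1538 ≈ 13170 Hz.
Equivalently f₂ = f₀ · (v + v_e)/(v − v_e).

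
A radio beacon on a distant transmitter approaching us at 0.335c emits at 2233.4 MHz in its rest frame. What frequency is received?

3164.4 MHz

Relativistic Doppler for frequency: f' = f₀ · √((1 + β)/(1 − β)).
f' = 2233.4 × √(1.3350/0.6650) = 2233.4 × 1.41687 ≈ 3164.4 MHz.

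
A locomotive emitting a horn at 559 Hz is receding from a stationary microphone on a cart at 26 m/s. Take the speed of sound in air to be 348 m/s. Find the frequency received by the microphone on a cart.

Only the source moves, away from the listener, so f' = f · v/(v + v_s).
f' = 559 × 348/(348 + 26) = 559 × 348/374 ≈ 520 Hz.

520 Hz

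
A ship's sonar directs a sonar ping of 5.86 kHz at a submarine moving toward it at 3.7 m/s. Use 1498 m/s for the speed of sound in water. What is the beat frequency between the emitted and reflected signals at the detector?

The submarine first receives the wave as a moving observer: f₁ = f₀ · (v + u)/v = 5.86 × (1498 + 3.7)/1498 ≈ 5.8745 kHz.
The reflection then acts as a moving source: f₂ = f₁ · v/(v − u) ≈ 5.8890 kHz.
Beat frequency (with f₀ = 5860 Hz): |f₂ − f₀| = 2u·f₀/(v − u) = 2 × 3.7 × 5860/1494.3 ≈ 29.0 Hz.

29.0 Hz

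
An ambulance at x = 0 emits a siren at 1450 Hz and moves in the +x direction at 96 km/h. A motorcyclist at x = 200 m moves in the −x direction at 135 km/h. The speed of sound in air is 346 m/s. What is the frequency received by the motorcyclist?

96 km/h = 26.67 m/s; 135 km/h = 37.5 m/s.
The observer lies on the +x side, so the source is heading toward the observer and the observer is heading toward the source.
General Doppler shift: f' = f · (v + v_o)/(v − v_s).
f' = 1450 × (346 + 37.5)/(346 − 26.67) = 1450 × 383.5/319.33 ≈ 1741 Hz.

1741 Hz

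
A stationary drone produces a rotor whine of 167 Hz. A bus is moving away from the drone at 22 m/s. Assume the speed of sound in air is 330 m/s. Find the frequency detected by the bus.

156 Hz

Moving observer, stationary source: f' = f · (v − v_o)/v.
f' = 167 × (330 − 22)/330 = 167 × 308/330 ≈ 156 Hz.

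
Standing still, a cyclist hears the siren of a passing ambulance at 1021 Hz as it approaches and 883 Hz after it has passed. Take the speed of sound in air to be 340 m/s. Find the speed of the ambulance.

f₁/f₂ = (v + v_s)/(v − v_s), so v_s = v · (f₁ − f₂)/(f₁ + f₂).
v_s = 340 × (1021 − 883)/(1021 + 883) = 340 × 138/1904 ≈ 24.6 m/s.

24.6 m/s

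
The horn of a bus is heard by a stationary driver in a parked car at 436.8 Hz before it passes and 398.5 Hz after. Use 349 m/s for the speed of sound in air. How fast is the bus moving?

16.0 m/s

f₁/f₂ = (v + v_s)/(v − v_s), so v_s = v · (f₁ − f₂)/(f₁ + f₂).
v_s = 349 × (436.8 − 398.5)/(436.8 + 398.5) = 349 × 38.3/835.3 ≈ 16.0 m/s.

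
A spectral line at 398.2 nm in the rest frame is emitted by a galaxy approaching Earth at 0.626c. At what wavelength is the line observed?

Relativistic Doppler for wavelength: λ' = λ₀ · √((1 − β)/(1 + β)).
λ' = 398.2 × √(0.3740/1.6260) = 398.2 × 0.47960 ≈ 191.0 nm.

191.0 nm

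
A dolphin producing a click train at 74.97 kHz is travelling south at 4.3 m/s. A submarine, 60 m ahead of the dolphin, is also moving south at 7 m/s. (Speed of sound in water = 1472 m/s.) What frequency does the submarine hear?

The submarine is ahead, so the dolphin is moving toward it while the submarine is moving away from the dolphin.
General Doppler shift: f' = f · (v − v_o)/(v − v_s).
f' = 74.97 × (1472 − 7)/(1472 − 4.3) = 74.97 × 1465/1467.7 ≈ 74.8 kHz.

74.8 kHz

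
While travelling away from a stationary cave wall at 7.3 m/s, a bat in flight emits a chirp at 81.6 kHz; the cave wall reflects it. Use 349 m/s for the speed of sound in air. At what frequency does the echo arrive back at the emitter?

The cave wall receives the sound from a moving source: f₁ = f₀ · v/(v + v_e) = 81.6 × 349/356.3 ≈ 79.9 kHz.
On the return leg the bat in flight is a moving observer: f₂ = f₁ · (v − v_e)/v = 79.9 × 341.7/349 ≈ 78.3 kHz.

78.3 kHz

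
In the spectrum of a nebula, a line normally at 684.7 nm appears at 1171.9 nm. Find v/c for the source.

λ'/λ₀ = 1.7116 > 1 (redshift), so the source is receding.
λ'/λ₀ = √((1 + β)/(1 − β)) for a receding source ⇒ β = (r² − 1)/(r² + 1) with r = λ'/λ₀.
β = (2.9294 − 1)/(2.9294 + 1) ≈ 0.491.

0.491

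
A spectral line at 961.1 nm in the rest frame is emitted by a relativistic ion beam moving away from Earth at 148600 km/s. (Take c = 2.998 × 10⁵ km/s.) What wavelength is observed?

β = v/c = 148600/299800 = 0.4957.
Relativistic Doppler for wavelength: λ' = λ₀ · √((1 + β)/(1 − β)).
λ' = 961.1 × √(1.4957/0.5043) = 961.1 × 1.72209 ≈ 1655.1 nm.

1655.1 nm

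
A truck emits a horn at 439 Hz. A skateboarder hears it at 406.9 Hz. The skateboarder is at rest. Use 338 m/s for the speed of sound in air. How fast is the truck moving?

27 m/s

f' < f, so the truck is receding.
f' = f · v/(v + v_s) ⇒ v_s = v · |1 − f/f'|.
v_s = 338 × |1 − 439/406.9| = 338 × 0.07889 ≈ 27 m/s.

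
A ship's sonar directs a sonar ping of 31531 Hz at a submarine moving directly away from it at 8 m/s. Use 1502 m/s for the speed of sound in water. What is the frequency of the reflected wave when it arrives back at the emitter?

At the submarine (a moving observer), f₁ = f₀ · (v − u)/v = 31531 × 1494/1502 ≈ 31363 Hz.
On reflection it acts as a source moving away from the stationary detector: f₂ = f₁ · v/(v + u) = 31363 × 1502/1510 ≈ 31197 Hz.
Equivalently f₂ = f₀ · (v − u)/(v + u).

31197 Hz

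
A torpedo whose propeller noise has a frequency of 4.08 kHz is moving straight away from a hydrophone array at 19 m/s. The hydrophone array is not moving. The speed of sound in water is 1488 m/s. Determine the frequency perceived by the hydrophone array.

Moving source, stationary observer: f' = f · v/(v + v_s) since the source is receding.
f' = 4.08 × 1488/(1488 + 19) = 4.08 × 1488/1507 ≈ 4.03 kHz.

4.03 kHz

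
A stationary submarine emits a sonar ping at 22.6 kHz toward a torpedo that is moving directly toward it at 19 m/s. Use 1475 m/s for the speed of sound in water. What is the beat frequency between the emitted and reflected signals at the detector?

590 Hz

The torpedo first receives the wave as a moving observer: f₁ = f₀ · (v + u)/v = 22.6 × (1475 + 19)/1475 ≈ 22.891 kHz.
On reflection it acts as a source moving toward the stationary detector: f₂ = f₁ · v/(v − u) = 22.891 × 1475/1456 ≈ 23.190 kHz.
Beat frequency (with f₀ = 22600 Hz): |f₂ − f₀| = 2u·f₀/(v − u) = 2 × 19 × 22600/1456 ≈ 590 Hz.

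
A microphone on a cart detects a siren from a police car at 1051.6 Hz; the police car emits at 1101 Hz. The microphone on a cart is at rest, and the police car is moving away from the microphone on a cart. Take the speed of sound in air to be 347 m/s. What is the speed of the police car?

f' = f · v/(v + v_s) ⇒ v_s = v · |1 − f/f'|.
v_s = 347 × |1 − 1101/1051.6| = 347 × 0.04698 ≈ 16.3 m/s.

16.3 m/s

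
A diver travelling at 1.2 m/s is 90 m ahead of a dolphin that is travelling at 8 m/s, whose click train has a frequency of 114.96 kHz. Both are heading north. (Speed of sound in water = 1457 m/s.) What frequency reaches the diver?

115.5 kHz

The diver is ahead, so the dolphin is moving toward it while the diver is moving away from the dolphin.
Both move, so f' = f · (v − v_o)/(v − v_s).
f' = 114.96 × (1457 − 1.2)/(1457 − 8) = 114.96 × 1455.8/1449 ≈ 115.5 kHz.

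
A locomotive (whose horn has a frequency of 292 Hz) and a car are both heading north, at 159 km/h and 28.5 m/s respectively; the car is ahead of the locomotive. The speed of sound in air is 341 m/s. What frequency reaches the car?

307 Hz

159 km/h = 44.17 m/s.
The car is ahead, so the locomotive is moving toward it while the car is moving away from the locomotive.
General Doppler shift: f' = f · (v − v_o)/(v − v_s).
f' = 292 × (341 − 28.5)/(341 − 44.17) = 292 × 312.5/296.83 ≈ 307 Hz.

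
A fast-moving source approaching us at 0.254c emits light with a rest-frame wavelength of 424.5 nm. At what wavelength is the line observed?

Relativistic Doppler for wavelength: λ' = λ₀ · √((1 − β)/(1 + β)).
λ' = 424.5 × √(0.7460/1.2540) = 424.5 × 0.77130 ≈ 327.4 nm.

327.4 nm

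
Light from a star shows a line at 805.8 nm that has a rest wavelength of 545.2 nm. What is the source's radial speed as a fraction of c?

λ'/λ₀ = 1.4780 > 1 (redshift), so the source is receding.
λ'/λ₀ = √((1 + β)/(1 − β)) for a receding source ⇒ β = (r² − 1)/(r² + 1) with r = λ'/λ₀.
β = (2.1845 − 1)/(2.1845 + 1) ≈ 0.372.

0.372c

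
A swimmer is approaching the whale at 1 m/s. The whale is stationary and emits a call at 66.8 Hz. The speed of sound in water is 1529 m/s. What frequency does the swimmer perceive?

67 Hz

Only the observer moves, toward the source, so f' = f · (v + v_o)/v.
f' = 66.8 × (1529 + 1)/1529 = 66.8 × 1530/1529 ≈ 67 Hz.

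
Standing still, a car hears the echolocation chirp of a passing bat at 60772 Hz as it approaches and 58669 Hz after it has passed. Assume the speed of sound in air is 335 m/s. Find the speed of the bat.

f₁/f₂ = (v + v_s)/(v − v_s), so v_s = v · (f₁ − f₂)/(f₁ + f₂).
v_s = 335 × (60772 − 58669)/(60772 + 58669) = 335 × 2103/119441 ≈ 5.9 m/s.

5.9 m/s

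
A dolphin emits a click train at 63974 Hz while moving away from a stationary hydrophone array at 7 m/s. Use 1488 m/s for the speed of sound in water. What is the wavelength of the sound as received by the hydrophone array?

With the source moving away from a stationary observer, f' = f · v/(v + v_s).
f' = 63974 × 1488/(1488 + 7) ≈ 63674 Hz.
λ' = v/f' = 1488/63674.5 ≈ 2.3 cm.

2.3 cm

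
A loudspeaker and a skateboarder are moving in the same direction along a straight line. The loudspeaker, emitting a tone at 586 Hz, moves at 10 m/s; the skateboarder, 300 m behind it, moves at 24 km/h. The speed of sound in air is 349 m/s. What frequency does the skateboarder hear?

24 km/h = 6.667 m/s.
The skateboarder is behind, so the loudspeaker is moving away from it while the skateboarder is moving toward the loudspeaker.
Both move, so f' = f · (v + v_o)/(v + v_s).
f' = 586 × (349 + 6.667)/(349 + 10) = 586 × 355.67/359 ≈ 581 Hz.

581 Hz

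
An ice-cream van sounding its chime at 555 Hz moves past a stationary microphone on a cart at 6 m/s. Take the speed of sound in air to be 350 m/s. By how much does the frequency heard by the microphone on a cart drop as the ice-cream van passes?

19.0 Hz

Approaching: f₁ = f · v/(v − v_s) = 555 × 350/344 ≈ 564.7 Hz.
Receding: f₂ = f · v/(v + v_s) = 555 × 350/356 ≈ 545.6 Hz.
Drop: f₁ − f₂ = 2f·v·v_s/(v² − v_s²) = 2 × 555 × 350 × 6/(350² − 6²) ≈ 19.0 Hz.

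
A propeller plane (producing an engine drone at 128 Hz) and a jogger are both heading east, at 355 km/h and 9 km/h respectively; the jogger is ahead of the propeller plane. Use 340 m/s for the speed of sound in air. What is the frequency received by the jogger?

355 km/h = 98.61 m/s; 9 km/h = 2.5 m/s.
The jogger is ahead, so the propeller plane is moving toward it while the jogger is moving away from the propeller plane.
Both move, so f' = f · (v − v_o)/(v − v_s).
f' = 128 × (340 − 2.5)/(340 − 98.61) = 128 × 337.5/241.39 ≈ 179 Hz.

179 Hz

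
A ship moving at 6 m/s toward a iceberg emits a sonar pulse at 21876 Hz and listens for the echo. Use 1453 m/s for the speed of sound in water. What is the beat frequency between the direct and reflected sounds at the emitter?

181 Hz

The iceberg receives the sound from a moving source: f₁ = f₀ · v/(v − v_e) = 21876 × 1453/1447 ≈ 21966.7 Hz.
On the return leg the ship is a moving observer: f₂ = f₁ · (v + v_e)/v = 21966.7 × 1459/1453 ≈ 22057.4 Hz.
Beat against the emitted tone: |f₂ − f₀| = 2v_e·f₀/(v − v_e) = 2 × 6 × 21876/1447 ≈ 181 Hz.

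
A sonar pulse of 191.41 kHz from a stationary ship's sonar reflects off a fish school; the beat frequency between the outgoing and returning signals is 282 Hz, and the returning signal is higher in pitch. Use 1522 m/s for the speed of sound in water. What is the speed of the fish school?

Double Doppler shift off a moving reflector: f₂ = f₀ · (v + u)/(v − u) (u > 0 toward emitter).
Returning signal is higher, so f₂ = f₀ + Δf = 191410 + 282 = 191692 Hz.
Rearranging, u = v · (f₂ − f₀)/(f₂ + f₀) = 1522 × 282/383102 ≈ 1.12 m/s.
So the fish school is moving at 1.12 m/s toward the emitter.

1.12 m/s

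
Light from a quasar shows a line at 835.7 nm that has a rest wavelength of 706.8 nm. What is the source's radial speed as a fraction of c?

0.166c

λ'/λ₀ = 1.1824 > 1 (redshift), so the source is receding.
λ'/λ₀ = √((1 + β)/(1 − β)) for a receding source ⇒ β = (r² − 1)/(r² + 1) with r = λ'/λ₀.
β = (1.3980 − 1)/(1.3980 + 1) ≈ 0.166.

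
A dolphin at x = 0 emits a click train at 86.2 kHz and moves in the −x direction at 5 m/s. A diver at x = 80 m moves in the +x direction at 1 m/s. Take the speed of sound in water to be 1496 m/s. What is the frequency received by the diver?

The observer lies on the +x side, so the source is heading away from the observer and the observer is heading away from the source.
With source receding and observer receding, f' = f · (v − v_o)/(v + v_s).
f' = 86.2 × (1496 − 1)/(1496 + 5) = 86.2 × 1495/1501 ≈ 85.9 kHz.

85.9 kHz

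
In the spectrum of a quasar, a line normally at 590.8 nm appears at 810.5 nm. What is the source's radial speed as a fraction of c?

λ'/λ₀ = 1.3719 > 1 (redshift), so the source is receding.
λ'/λ₀ = √((1 + β)/(1 − β)) for a receding source ⇒ β = (r² − 1)/(r² + 1) with r = λ'/λ₀.
β = (1.8820 − 1)/(1.8820 + 1) ≈ 0.306.

0.306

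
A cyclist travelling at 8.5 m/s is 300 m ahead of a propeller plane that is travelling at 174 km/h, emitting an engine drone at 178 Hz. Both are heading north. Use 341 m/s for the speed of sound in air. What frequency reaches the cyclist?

174 km/h = 48.33 m/s.
The cyclist is ahead, so the propeller plane is moving toward it while the cyclist is moving away from the propeller plane.
Both move, so f' = f · (v − v_o)/(v − v_s).
f' = 178 × (341 − 8.5)/(341 − 48.33) = 178 × 332.5/292.67 ≈ 202 Hz.

202 Hz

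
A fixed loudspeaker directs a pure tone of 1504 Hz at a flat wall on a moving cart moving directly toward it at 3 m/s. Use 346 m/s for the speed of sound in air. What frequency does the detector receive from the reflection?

At the flat wall on a moving cart (a moving observer), f₁ = f₀ · (v + u)/v = 1504 × 349/346 ≈ 1517 Hz.
On reflection it acts as a source moving toward the stationary detector: f₂ = f₁ · v/(v − u) = 1517 × 346/343 ≈ 1530 Hz.
Equivalently f₂ = f₀ · (v + u)/(v − u).

1530 Hz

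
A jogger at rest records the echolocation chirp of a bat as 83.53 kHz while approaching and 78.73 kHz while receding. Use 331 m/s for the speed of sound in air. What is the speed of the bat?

9.8 m/s

f₁/f₂ = (v + v_s)/(v − v_s), so v_s = v · (f₁ − f₂)/(f₁ + f₂).
v_s = 331 × (83.53 − 78.73)/(83.53 + 78.73) = 331 × 4.80/162.26 ≈ 9.8 m/s.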